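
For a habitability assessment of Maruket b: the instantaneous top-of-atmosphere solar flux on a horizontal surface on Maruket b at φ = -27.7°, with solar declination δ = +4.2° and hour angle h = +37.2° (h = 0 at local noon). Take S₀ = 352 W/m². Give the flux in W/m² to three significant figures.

cos θ_z = sin φ sin δ + cos φ cos δ cos h = -0.034044 + 0.703349 = 0.669305.
Flux = S₀ · cos θ_z = 352 × 0.669305 = 235.6 W/m².

236 W/m²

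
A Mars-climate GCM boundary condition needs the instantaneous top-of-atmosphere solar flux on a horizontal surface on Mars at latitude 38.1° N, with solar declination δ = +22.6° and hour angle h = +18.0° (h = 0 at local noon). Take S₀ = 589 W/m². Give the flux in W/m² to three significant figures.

cos θ_z = sin φ sin δ + cos φ cos δ cos h = 0.237124 + 0.690949 = 0.928073.
Flux = S₀ · cos θ_z = 589 × 0.928073 = 546.6 W/m².

547 W/m²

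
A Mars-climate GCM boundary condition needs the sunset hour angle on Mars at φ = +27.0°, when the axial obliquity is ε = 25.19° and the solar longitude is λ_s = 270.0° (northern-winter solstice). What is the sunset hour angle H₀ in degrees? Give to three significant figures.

Solar declination: sin δ = sin ε · sin λ_s = sin 25.19° × sin 270.0° = -0.42562, so δ = -25.190°.
cos H₀ = −tan φ · tan δ = −tan(+27.0°) × tan(-25.190°) = 0.2397, so H₀ = 1.3288 rad = 76.13°.

H₀ = 76.1°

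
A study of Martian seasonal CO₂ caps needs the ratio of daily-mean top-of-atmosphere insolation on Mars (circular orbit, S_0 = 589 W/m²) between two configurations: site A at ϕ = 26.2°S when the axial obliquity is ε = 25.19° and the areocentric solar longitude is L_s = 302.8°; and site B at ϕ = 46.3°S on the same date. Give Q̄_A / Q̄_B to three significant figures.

Q̄_A / Q̄_B ≈ 0.997

— Configuration A (ϕ=-26.2°):
sin δ = sin 25.19° × sin 302.8° = -0.35776, so δ = -20.963°.
cos h₀ = −tan(-26.2°) tan(-20.963°) = -0.1885, h₀ = 1.7605 rad.
Bracket: h₀ sin ϕ sin δ + cos ϕ cos δ sin h₀ = 1.7605×-0.44151×-0.35776 + 0.89726×0.93381×0.98207 = 0.278079 + 0.822847 = 1.100926.
Q̄ = (S_0/π) × [bracket] = (589/π) × 1.100926 = 206.41 W/m².
— Configuration B (ϕ=-46.3°):
cos h₀ = −tan(-46.3°) tan(-20.963°) = -0.4009, h₀ = 1.9833 rad.
Bracket: h₀ sin ϕ sin δ + cos ϕ cos δ sin h₀ = 1.9833×-0.72297×-0.35776 + 0.69088×0.93381×0.91612 = 0.512980 + 0.591035 = 1.104015.
Q̄ = (S_0/π) × [bracket] = (589/π) × 1.104015 = 206.99 W/m².
Ratio Q̄_A / Q̄_B = 206.41 / 206.99 = 0.9972.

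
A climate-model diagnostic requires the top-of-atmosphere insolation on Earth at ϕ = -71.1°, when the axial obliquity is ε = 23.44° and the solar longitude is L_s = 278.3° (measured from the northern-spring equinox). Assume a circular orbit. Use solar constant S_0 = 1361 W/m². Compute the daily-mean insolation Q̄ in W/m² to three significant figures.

Solar declination: sin δ = sin ε · sin L_s = sin 23.44° × sin 278.3° = -0.39362, so δ = -23.180°.
cos h₀ = −tan(-71.1°) tan(-23.180°) = -1.2506 ≤ −1 ⇒ polar day, h₀ = π.
Bracket: h₀ sin ϕ sin δ + cos ϕ cos δ sin h₀ = 3.1416×-0.94609×-0.39362 + 0.32392×0.91927×0.00000 = 1.169932 + 0.000000 = 1.169932.
Q̄ = (S_0/π) × [bracket] = (1361/π) × 1.169932 = 506.8 W/m².

Q̄ ≈ 507 W/m²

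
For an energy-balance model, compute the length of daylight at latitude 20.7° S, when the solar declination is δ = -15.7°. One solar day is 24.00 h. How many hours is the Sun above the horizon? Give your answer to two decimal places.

cos H₀ = −tan φ · tan δ = −tan(-20.7°) × tan(-15.700°) = -0.1062, so H₀ = 1.6772 rad = 96.10°.
Daylight = 2H₀/(2π) × 24.00 h = (1.6772/π) × 24.00 = 12.81 h.

12.81 h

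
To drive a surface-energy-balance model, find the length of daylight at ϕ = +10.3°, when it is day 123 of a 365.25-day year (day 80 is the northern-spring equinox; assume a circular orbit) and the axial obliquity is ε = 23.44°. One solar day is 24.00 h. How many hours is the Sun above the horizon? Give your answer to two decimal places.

12.39 h

Solar longitude: L_s = 360° × (123 − 80)/365.25 = 42.382°.
sin δ = sin 23.44° × sin 42.382° = 0.26814, so δ = +15.553°.
cos h₀ = −tan ϕ · tan δ = −tan(+10.3°) × tan(+15.553°) = -0.0506, so h₀ = 1.6214 rad = 92.90°.
Daylight = 2h₀/(2π) × 24.00 h = (1.6214/π) × 24.00 = 12.39 h.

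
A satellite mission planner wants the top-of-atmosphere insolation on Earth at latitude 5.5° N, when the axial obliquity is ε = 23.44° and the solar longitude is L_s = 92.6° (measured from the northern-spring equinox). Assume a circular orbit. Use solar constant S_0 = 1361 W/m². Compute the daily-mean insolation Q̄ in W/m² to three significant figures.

Solar declination: sin δ = sin ε · sin L_s = sin 23.44° × sin 92.6° = 0.39738, so δ = +23.414°.
cos h₀ = −tan(+5.5°) tan(+23.414°) = -0.0417, h₀ = 1.6125 rad.
Bracket: h₀ sin ϕ sin δ + cos ϕ cos δ sin h₀ = 1.6125×0.09585×0.39738 + 0.99540×0.91765×0.99913 = 0.061418 + 0.912634 = 0.974052.
Q̄ = (S_0/π) × [bracket] = (1361/π) × 0.974052 = 422.0 W/m².

Q̄ ≈ 422 W/m²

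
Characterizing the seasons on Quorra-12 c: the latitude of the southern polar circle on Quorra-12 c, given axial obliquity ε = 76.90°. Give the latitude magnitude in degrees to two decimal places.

13.10°

The polar circle is the lowest latitude that experiences at least one full rotation of continuous darkness at the northern-summer solstice; it lies at |φ| = 90° − ε = 90° − 76.90° = 13.10°.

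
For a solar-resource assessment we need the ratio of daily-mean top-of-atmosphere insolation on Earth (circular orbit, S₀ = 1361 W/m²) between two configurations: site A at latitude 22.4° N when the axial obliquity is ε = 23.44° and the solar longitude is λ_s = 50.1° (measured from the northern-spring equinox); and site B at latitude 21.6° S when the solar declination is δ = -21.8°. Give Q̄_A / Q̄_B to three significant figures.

Q̄_A / Q̄_B ≈ 0.983

— Configuration A (φ=+22.4°):
Solar declination: sin δ = sin ε · sin λ_s = sin 23.44° × sin 50.1° = 0.30517, so δ = +17.768°.
cos H₀ = −tan(+22.4°) tan(+17.768°) = -0.1321, H₀ = 1.7033 rad.
Bracket: H₀ sin φ sin δ + cos φ cos δ sin H₀ = 1.7033×0.38107×0.30517 + 0.92455×0.95230×0.99124 = 0.198079 + 0.872736 = 1.070815.
Q̄ = (S₀/π) × [bracket] = (1361/π) × 1.070815 = 463.90 W/m².
— Configuration B (φ=-21.6°):
cos H₀ = −tan(-21.6°) tan(-21.800°) = -0.1584, H₀ = 1.7298 rad.
Bracket: H₀ sin φ sin δ + cos φ cos δ sin H₀ = 1.7298×-0.36812×-0.37137 + 0.92978×0.92849×0.98738 = 0.236479 + 0.852397 = 1.088876.
Q̄ = (S₀/π) × [bracket] = (1361/π) × 1.088876 = 471.72 W/m².
Ratio Q̄_A / Q̄_B = 463.90 / 471.72 = 0.9834.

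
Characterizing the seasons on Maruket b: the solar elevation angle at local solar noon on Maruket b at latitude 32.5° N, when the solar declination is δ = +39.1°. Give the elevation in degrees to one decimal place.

83.4°

At local noon the hour angle is zero, so the zenith angle equals |φ − δ| = |+32.5° − (+39.100°)| = 6.600°.
Elevation = 90° − 6.600° = 83.4°.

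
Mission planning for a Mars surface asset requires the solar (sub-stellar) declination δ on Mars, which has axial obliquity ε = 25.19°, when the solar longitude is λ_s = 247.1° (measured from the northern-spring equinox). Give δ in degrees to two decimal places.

δ = -23.08°

sin δ = sin ε · sin λ_s = sin 25.19° × sin 247.1° = -0.392076.
δ = arcsin(-0.392076) = -23.08°.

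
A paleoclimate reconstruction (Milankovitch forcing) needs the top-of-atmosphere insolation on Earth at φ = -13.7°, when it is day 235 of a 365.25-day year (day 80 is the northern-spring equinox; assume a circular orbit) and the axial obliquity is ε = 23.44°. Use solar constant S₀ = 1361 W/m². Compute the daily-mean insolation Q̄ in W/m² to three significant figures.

Solar longitude: λ_s = 360° × (235 − 80)/365.25 = 152.772°.
sin δ = sin 23.44° × sin 152.772° = 0.18200, so δ = +10.486°.
cos H₀ = −tan(-13.7°) tan(+10.486°) = 0.0451, H₀ = 1.5257 rad.
Bracket: H₀ sin φ sin δ + cos φ cos δ sin H₀ = 1.5257×-0.23684×0.18200 + 0.97155×0.98330×0.99898 = -0.065765 + 0.954351 = 0.888586.
Q̄ = (S₀/π) × [bracket] = (1361/π) × 0.888586 = 385.0 W/m².

Q̄ ≈ 385 W/m²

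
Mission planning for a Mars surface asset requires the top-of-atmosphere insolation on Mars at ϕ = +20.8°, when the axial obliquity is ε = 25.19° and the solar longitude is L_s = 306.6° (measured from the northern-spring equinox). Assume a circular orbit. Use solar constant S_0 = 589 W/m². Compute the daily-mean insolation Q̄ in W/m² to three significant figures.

Q̄ ≈ 131 W/m²

Solar declination: sin δ = sin ε · sin L_s = sin 25.19° × sin 306.6° = -0.34170, so δ = -19.980°.
cos h₀ = −tan(+20.8°) tan(-19.980°) = 0.1381, h₀ = 1.4322 rad.
Bracket: h₀ sin ϕ sin δ + cos ϕ cos δ sin h₀ = 1.4322×0.35511×-0.34170 + 0.93483×0.93981×0.99042 = -0.173785 + 0.870146 = 0.696361.
Q̄ = (S_0/π) × [bracket] = (589/π) × 0.696361 = 130.6 W/m².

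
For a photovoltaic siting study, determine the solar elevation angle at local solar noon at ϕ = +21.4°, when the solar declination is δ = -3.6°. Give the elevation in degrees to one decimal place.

65.0°

At local noon the hour angle is zero, so the zenith angle equals |ϕ − δ| = |+21.4° − (-3.600°)| = 25.000°.
Elevation = 90° − 25.000° = 65.0°.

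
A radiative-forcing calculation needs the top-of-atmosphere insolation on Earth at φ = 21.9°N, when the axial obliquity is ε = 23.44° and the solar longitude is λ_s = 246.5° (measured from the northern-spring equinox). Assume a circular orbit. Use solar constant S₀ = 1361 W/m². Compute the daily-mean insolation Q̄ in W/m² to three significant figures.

Solar declination: sin δ = sin ε · sin λ_s = sin 23.44° × sin 246.5° = -0.36480, so δ = -21.395°.
cos H₀ = −tan(+21.9°) tan(-21.395°) = 0.1575, H₀ = 1.4126 rad.
Bracket: H₀ sin φ sin δ + cos φ cos δ sin H₀ = 1.4126×0.37299×-0.36480 + 0.92784×0.93109×0.98752 = -0.192208 + 0.853121 = 0.660913.
Q̄ = (S₀/π) × [bracket] = (1361/π) × 0.660913 = 286.3 W/m².

Q̄ ≈ 286 W/m²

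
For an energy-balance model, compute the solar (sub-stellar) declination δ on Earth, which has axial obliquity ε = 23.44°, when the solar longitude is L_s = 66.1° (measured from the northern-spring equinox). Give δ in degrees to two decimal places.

δ = +21.33°

sin δ = sin ε · sin L_s = sin 23.44° × sin 66.1° = 0.363680.
δ = arcsin(0.363680) = +21.33°.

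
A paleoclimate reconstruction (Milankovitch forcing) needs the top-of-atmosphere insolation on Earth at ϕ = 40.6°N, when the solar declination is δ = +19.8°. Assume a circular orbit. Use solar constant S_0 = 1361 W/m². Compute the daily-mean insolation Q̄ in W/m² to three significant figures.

Q̄ ≈ 474 W/m²

cos h₀ = −tan(+40.6°) tan(+19.800°) = -0.3086, h₀ = 1.8845 rad.
Bracket: h₀ sin ϕ sin δ + cos ϕ cos δ sin h₀ = 1.8845×0.65077×0.33874 + 0.75927×0.94088×0.95120 = 0.415423 + 0.679520 = 1.094943.
Q̄ = (S_0/π) × [bracket] = (1361/π) × 1.094943 = 474.4 W/m².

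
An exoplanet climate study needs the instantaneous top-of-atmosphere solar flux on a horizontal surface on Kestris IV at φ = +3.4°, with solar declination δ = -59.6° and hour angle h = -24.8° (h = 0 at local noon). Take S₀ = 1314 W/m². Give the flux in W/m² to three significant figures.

535 W/m²

cos θ_z = sin φ sin δ + cos φ cos δ cos h = -0.051153 + 0.458557 = 0.407404.
Flux = S₀ · cos θ_z = 1314 × 0.407404 = 535.3 W/m².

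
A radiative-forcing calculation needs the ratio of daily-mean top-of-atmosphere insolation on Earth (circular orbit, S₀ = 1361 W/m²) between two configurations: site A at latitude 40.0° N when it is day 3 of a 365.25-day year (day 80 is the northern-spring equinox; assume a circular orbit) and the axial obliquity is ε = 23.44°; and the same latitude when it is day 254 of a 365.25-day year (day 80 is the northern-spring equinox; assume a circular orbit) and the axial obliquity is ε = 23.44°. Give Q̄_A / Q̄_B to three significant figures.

Q̄_A / Q̄_B ≈ 0.438

— Configuration A (φ=+40.0°):
Solar longitude: λ_s = 360° × (3 − 80)/365.25 = -75.893°, i.e. -75.893° + 360° = 284.107°.
sin δ = sin 23.44° × sin 284.107° = -0.38579, so δ = -22.693°.
cos H₀ = −tan(+40.0°) tan(-22.693°) = 0.3509, H₀ = 1.2123 rad.
Bracket: H₀ sin φ sin δ + cos φ cos δ sin H₀ = 1.2123×0.64279×-0.38579 + 0.76604×0.92259×0.93642 = -0.300629 + 0.661806 = 0.361177.
Q̄ = (S₀/π) × [bracket] = (1361/π) × 0.361177 = 156.47 W/m².
— Configuration B (φ=+40.0°):
Solar longitude: λ_s = 360° × (254 − 80)/365.25 = 171.499°.
sin δ = sin 23.44° × sin 171.499° = 0.05880, so δ = +3.371°.
cos H₀ = −tan(+40.0°) tan(+3.371°) = -0.0494, H₀ = 1.6202 rad.
Bracket: H₀ sin φ sin δ + cos φ cos δ sin H₀ = 1.6202×0.64279×0.05880 + 0.76604×0.99827×0.99878 = 0.061237 + 0.763782 = 0.825019.
Q̄ = (S₀/π) × [bracket] = (1361/π) × 0.825019 = 357.41 W/m².
Ratio Q̄_A / Q̄_B = 156.47 / 357.41 = 0.4378.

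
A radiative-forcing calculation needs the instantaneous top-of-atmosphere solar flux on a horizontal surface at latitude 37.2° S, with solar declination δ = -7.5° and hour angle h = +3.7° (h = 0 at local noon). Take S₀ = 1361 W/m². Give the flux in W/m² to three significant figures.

1.18e+03 W/m²

cos θ_z = sin φ sin δ + cos φ cos δ cos h = 0.078916 + 0.788069 = 0.866985.
Flux = S₀ · cos θ_z = 1361 × 0.866985 = 1180 W/m².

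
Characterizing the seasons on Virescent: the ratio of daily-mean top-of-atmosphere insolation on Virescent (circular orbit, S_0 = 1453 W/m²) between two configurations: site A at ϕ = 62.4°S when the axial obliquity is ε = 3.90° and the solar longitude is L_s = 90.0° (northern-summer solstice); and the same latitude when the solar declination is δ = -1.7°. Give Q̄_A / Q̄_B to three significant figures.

— Configuration A (ϕ=-62.4°):
Solar declination: sin δ = sin ε · sin L_s = sin 3.90° × sin 90.0° = 0.06802, so δ = +3.900°.
cos h₀ = −tan(-62.4°) tan(+3.900°) = 0.1304, h₀ = 1.4400 rad.
Bracket: h₀ sin ϕ sin δ + cos ϕ cos δ sin h₀ = 1.4400×-0.88620×0.06802 + 0.46330×0.99768×0.99146 = -0.086802 + 0.458278 = 0.371476.
Q̄ = (S_0/π) × [bracket] = (1453/π) × 0.371476 = 171.81 W/m².
— Configuration B (ϕ=-62.4°):
cos h₀ = −tan(-62.4°) tan(-1.700°) = -0.0568, h₀ = 1.6276 rad.
Bracket: h₀ sin ϕ sin δ + cos ϕ cos δ sin h₀ = 1.6276×-0.88620×-0.02967 + 0.46330×0.99956×0.99839 = 0.042795 + 0.462351 = 0.505146.
Q̄ = (S_0/π) × [bracket] = (1453/π) × 0.505146 = 233.63 W/m².
Ratio Q̄_A / Q̄_B = 171.81 / 233.63 = 0.7354.

Q̄_A / Q̄_B ≈ 0.735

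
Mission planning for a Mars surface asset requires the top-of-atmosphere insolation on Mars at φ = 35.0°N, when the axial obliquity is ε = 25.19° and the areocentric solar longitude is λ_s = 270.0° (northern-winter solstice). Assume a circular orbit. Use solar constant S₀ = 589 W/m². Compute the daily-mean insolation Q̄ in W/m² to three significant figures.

Q̄ ≈ 74.7 W/m²

sin δ = sin 25.19° × sin 270.0° = -0.42562, so δ = -25.190°.
cos H₀ = −tan(+35.0°) tan(-25.190°) = 0.3293, H₀ = 1.2352 rad.
Bracket: H₀ sin φ sin δ + cos φ cos δ sin H₀ = 1.2352×0.57358×-0.42562 + 0.81915×0.90490×0.94421 = -0.301546 + 0.699895 = 0.398349.
Q̄ = (S₀/π) × [bracket] = (589/π) × 0.398349 = 74.68 W/m².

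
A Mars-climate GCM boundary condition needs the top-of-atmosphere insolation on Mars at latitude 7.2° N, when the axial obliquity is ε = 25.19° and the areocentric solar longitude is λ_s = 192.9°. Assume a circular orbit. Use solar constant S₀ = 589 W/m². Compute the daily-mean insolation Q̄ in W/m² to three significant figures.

sin δ = sin 25.19° × sin 192.9° = -0.09502, so δ = -5.452°.
cos H₀ = −tan(+7.2°) tan(-5.452°) = 0.0121, H₀ = 1.5587 rad.
Bracket: H₀ sin φ sin δ + cos φ cos δ sin H₀ = 1.5587×0.12533×-0.09502 + 0.99211×0.99548×0.99993 = -0.018562 + 0.987557 = 0.968995.
Q̄ = (S₀/π) × [bracket] = (589/π) × 0.968995 = 181.7 W/m².

Q̄ ≈ 182 W/m²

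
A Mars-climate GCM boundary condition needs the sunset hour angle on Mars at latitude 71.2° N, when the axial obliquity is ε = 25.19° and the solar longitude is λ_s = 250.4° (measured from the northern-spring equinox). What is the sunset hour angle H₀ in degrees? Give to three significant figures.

Solar declination: sin δ = sin ε · sin λ_s = sin 25.19° × sin 250.4° = -0.40096, so δ = -23.638°.
cos H₀ = −tan φ · tan δ = 1.2857 ≥ 1, so the Sun never rises (polar night) and H₀ = 0.

H₀ = 0.00°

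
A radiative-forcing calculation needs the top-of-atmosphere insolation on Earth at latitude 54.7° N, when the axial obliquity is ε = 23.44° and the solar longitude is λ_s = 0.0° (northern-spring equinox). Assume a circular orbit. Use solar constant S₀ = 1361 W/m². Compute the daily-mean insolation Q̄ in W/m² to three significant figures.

Q̄ ≈ 250 W/m²

Solar declination: sin δ = sin ε · sin λ_s = sin 23.44° × sin 0.0° = 0.00000, so δ = +0.000°.
cos H₀ = −tan(+54.7°) tan(+0.000°) = -0.0000, H₀ = 1.5708 rad.
Bracket: H₀ sin φ sin δ + cos φ cos δ sin H₀ = 1.5708×0.81614×0.00000 + 0.57786×1.00000×1.00000 = 0.000000 + 0.577860 = 0.577860.
Q̄ = (S₀/π) × [bracket] = (1361/π) × 0.577860 = 250.3 W/m².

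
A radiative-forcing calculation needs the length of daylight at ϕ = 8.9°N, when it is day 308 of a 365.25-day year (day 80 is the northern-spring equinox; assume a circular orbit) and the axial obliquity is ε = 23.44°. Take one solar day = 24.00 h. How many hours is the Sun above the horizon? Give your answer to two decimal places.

11.65 h

Solar longitude: L_s = 360° × (308 − 80)/365.25 = 224.723°.
sin δ = sin 23.44° × sin 224.723° = -0.27991, so δ = -16.255°.
cos h₀ = −tan ϕ · tan δ = −tan(+8.9°) × tan(-16.255°) = 0.0457, so h₀ = 1.5251 rad = 87.38°.
Daylight = 2h₀/(2π) × 24.00 h = (1.5251/π) × 24.00 = 11.65 h.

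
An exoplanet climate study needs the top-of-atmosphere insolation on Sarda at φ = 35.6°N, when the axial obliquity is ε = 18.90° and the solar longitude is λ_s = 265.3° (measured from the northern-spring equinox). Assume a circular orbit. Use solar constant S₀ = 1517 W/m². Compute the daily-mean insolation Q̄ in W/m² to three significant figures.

Solar declination: sin δ = sin ε · sin λ_s = sin 18.90° × sin 265.3° = -0.32283, so δ = -18.834°.
cos H₀ = −tan(+35.6°) tan(-18.834°) = 0.2442, H₀ = 1.3241 rad.
Bracket: H₀ sin φ sin δ + cos φ cos δ sin H₀ = 1.3241×0.58212×-0.32283 + 0.81310×0.94646×0.96973 = -0.248833 + 0.746272 = 0.497439.
Q̄ = (S₀/π) × [bracket] = (1517/π) × 0.497439 = 240.2 W/m².

Q̄ ≈ 240 W/m²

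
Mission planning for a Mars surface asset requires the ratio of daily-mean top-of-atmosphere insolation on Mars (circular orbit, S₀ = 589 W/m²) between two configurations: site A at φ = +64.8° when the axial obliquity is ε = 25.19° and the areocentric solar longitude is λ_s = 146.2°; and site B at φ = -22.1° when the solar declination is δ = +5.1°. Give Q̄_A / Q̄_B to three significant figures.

— Configuration A (φ=+64.8°):
sin δ = sin 25.19° × sin 146.2° = 0.23677, so δ = +13.696°.
cos H₀ = −tan(+64.8°) tan(+13.696°) = -0.5179, H₀ = 2.1152 rad.
Bracket: H₀ sin φ sin δ + cos φ cos δ sin H₀ = 2.1152×0.90483×0.23677 + 0.42578×0.97157×0.85545 = 0.453153 + 0.353878 = 0.807031.
Q̄ = (S₀/π) × [bracket] = (589/π) × 0.807031 = 151.31 W/m².
— Configuration B (φ=-22.1°):
cos H₀ = −tan(-22.1°) tan(+5.100°) = 0.0362, H₀ = 1.5345 rad.
Bracket: H₀ sin φ sin δ + cos φ cos δ sin H₀ = 1.5345×-0.37622×0.08889 + 0.92653×0.99604×0.99934 = -0.051317 + 0.922252 = 0.870935.
Q̄ = (S₀/π) × [bracket] = (589/π) × 0.870935 = 163.29 W/m².
Ratio Q̄_A / Q̄_B = 151.31 / 163.29 = 0.9266.

Q̄_A / Q̄_B ≈ 0.927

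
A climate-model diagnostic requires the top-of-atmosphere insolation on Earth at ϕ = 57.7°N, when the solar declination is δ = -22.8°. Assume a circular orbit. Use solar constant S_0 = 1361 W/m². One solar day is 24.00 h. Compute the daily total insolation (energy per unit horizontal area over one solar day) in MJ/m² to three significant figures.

cos h₀ = −tan(+57.7°) tan(-22.800°) = 0.6649, h₀ = 0.8434 rad.
Bracket: h₀ sin ϕ sin δ + cos ϕ cos δ sin h₀ = 0.8434×0.84526×-0.38752 + 0.53435×0.92186×0.74689 = -0.276260 + 0.367915 = 0.091655.
Q̄ = (S_0/π) × [bracket] = (1361/π) × 0.091655 = 39.707 W/m².
Daily total = Q̄ × 24.00 h × 3600 s/h = 39.707 × 24.00 × 3600 / 10⁶ = 3.431 MJ/m².

3.43 MJ/m²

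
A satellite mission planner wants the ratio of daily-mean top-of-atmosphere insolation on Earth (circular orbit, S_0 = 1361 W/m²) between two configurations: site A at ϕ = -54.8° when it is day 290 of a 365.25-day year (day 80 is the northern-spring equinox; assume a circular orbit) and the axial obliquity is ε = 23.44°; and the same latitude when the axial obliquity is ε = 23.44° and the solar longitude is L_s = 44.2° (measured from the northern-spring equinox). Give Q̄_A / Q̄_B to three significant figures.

— Configuration A (ϕ=-54.8°):
Solar longitude: L_s = 360° × (290 − 80)/365.25 = 206.982°.
sin δ = sin 23.44° × sin 206.982° = -0.18048, so δ = -10.398°.
cos h₀ = −tan(-54.8°) tan(-10.398°) = -0.2601, h₀ = 1.8339 rad.
Bracket: h₀ sin ϕ sin δ + cos ϕ cos δ sin h₀ = 1.8339×-0.81714×-0.18048 + 0.57643×0.98358×0.96558 = 0.270459 + 0.547450 = 0.817909.
Q̄ = (S_0/π) × [bracket] = (1361/π) × 0.817909 = 354.33 W/m².
— Configuration B (ϕ=-54.8°):
Solar declination: sin δ = sin ε · sin L_s = sin 23.44° × sin 44.2° = 0.27732, so δ = +16.101°.
cos h₀ = −tan(-54.8°) tan(+16.101°) = 0.4092, h₀ = 1.1492 rad.
Bracket: h₀ sin ϕ sin δ + cos ϕ cos δ sin h₀ = 1.1492×-0.81714×0.27732 + 0.57643×0.96078×0.91245 = -0.260419 + 0.505335 = 0.244916.
Q̄ = (S_0/π) × [bracket] = (1361/π) × 0.244916 = 106.10 W/m².
Ratio Q̄_A / Q̄_B = 354.33 / 106.10 = 3.340.

Q̄_A / Q̄_B ≈ 3.34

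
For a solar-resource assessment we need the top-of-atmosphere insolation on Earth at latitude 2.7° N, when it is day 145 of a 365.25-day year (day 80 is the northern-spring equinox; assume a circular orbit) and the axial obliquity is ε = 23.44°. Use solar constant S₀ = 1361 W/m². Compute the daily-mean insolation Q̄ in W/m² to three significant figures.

Q̄ ≈ 416 W/m²

Solar longitude: λ_s = 360° × (145 − 80)/365.25 = 64.066°.
sin δ = sin 23.44° × sin 64.066° = 0.35773, so δ = +20.961°.
cos H₀ = −tan(+2.7°) tan(+20.961°) = -0.0181, H₀ = 1.5889 rad.
Bracket: H₀ sin φ sin δ + cos φ cos δ sin H₀ = 1.5889×0.04711×0.35773 + 0.99889×0.93383×0.99984 = 0.026777 + 0.932644 = 0.959421.
Q̄ = (S₀/π) × [bracket] = (1361/π) × 0.959421 = 415.6 W/m².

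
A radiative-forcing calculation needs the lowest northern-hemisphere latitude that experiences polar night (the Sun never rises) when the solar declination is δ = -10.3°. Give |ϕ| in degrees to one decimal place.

|ϕ| = 79.7°

Polar night requires cos h₀ = −tan ϕ tan δ ≥ 1, i.e. tan ϕ tan δ ≤ −1.
The boundary is |tan ϕ| · |tan δ| = 1, so |ϕ| = 90° − |δ| = 90° − 10.3° = 79.7° in the northern hemisphere.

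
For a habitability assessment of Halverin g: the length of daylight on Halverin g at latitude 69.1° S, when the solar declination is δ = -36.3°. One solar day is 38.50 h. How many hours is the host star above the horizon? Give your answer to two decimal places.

38.50 h

Sunrise equation: cos H₀ = −tan φ · tan δ = -1.9237 ≤ −1, so the host star never sets (polar day) and H₀ = π.
Daylight = 2H₀/(2π) × 38.50 h = (3.1416/π) × 38.50 = 38.50 h.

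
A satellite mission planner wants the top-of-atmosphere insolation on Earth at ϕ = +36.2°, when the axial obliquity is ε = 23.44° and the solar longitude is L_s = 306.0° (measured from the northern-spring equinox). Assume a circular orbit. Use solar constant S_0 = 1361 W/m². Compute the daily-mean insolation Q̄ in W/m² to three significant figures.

Q̄ ≈ 212 W/m²

Solar declination: sin δ = sin ε · sin L_s = sin 23.44° × sin 306.0° = -0.32182, so δ = -18.773°.
cos h₀ = −tan(+36.2°) tan(-18.773°) = 0.2488, h₀ = 1.3194 rad.
Bracket: h₀ sin ϕ sin δ + cos ϕ cos δ sin h₀ = 1.3194×0.59061×-0.32182 + 0.80696×0.94680×0.96856 = -0.250779 + 0.740009 = 0.489230.
Q̄ = (S_0/π) × [bracket] = (1361/π) × 0.489230 = 211.9 W/m².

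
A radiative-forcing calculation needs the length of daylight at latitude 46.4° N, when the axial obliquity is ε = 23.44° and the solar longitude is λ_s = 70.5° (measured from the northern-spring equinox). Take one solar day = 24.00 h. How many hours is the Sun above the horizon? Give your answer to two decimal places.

Solar declination: sin δ = sin ε · sin λ_s = sin 23.44° × sin 70.5° = 0.37497, so δ = +22.023°.
cos H₀ = −tan φ · tan δ = −tan(+46.4°) × tan(+22.023°) = -0.4248, so H₀ = 2.0095 rad = 115.13°.
Daylight = 2H₀/(2π) × 24.00 h = (2.0095/π) × 24.00 = 15.35 h.

15.35 h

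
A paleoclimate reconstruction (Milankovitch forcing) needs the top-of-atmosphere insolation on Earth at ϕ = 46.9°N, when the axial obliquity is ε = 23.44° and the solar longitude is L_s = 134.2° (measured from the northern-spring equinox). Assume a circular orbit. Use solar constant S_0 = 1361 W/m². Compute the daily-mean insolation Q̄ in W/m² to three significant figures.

Q̄ ≈ 440 W/m²

Solar declination: sin δ = sin ε · sin L_s = sin 23.44° × sin 134.2° = 0.28518, so δ = +16.570°.
cos h₀ = −tan(+46.9°) tan(+16.570°) = -0.3180, h₀ = 1.8944 rad.
Bracket: h₀ sin ϕ sin δ + cos ϕ cos δ sin h₀ = 1.8944×0.73016×0.28518 + 0.68327×0.95847×0.94811 = 0.394465 + 0.620911 = 1.015376.
Q̄ = (S_0/π) × [bracket] = (1361/π) × 1.015376 = 439.9 W/m².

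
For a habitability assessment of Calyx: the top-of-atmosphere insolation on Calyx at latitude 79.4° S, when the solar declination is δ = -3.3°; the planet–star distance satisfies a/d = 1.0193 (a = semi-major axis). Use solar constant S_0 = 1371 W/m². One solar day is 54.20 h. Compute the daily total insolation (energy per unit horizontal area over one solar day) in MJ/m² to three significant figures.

24.9 MJ/m²

cos h₀ = −tan(-79.4°) tan(-3.300°) = -0.3081, h₀ = 1.8840 rad.
Bracket: h₀ sin ϕ sin δ + cos ϕ cos δ sin h₀ = 1.8840×-0.98294×-0.05756 + 0.18395×0.99834×0.95135 = 0.106593 + 0.174710 = 0.281303.
Inverse-square distance factor (a/d)² = 1.0193² = 1.038972.
Q̄ = (S_0/π) × 1.038972 × [bracket] = (1371/π) × 1.038972 × 0.281303 = 127.55 W/m².
Daily total = Q̄ × 54.20 h × 3600 s/h = 127.55 × 54.20 × 3600 / 10⁶ = 24.89 MJ/m².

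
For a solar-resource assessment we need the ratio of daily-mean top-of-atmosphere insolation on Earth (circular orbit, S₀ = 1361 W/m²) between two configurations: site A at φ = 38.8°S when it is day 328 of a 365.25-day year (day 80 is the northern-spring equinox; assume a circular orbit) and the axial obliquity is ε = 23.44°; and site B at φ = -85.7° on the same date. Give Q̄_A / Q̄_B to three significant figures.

Q̄_A / Q̄_B ≈ 0.992

— Configuration A (φ=-38.8°):
Solar longitude: λ_s = 360° × (328 − 80)/365.25 = 244.435°.
sin δ = sin 23.44° × sin 244.435° = -0.35884, so δ = -21.029°.
cos H₀ = −tan(-38.8°) tan(-21.029°) = -0.3091, H₀ = 1.8850 rad.
Bracket: H₀ sin φ sin δ + cos φ cos δ sin H₀ = 1.8850×-0.62660×-0.35884 + 0.77934×0.93340×0.95103 = 0.423841 + 0.691813 = 1.115654.
Q̄ = (S₀/π) × [bracket] = (1361/π) × 1.115654 = 483.32 W/m².
— Configuration B (φ=-85.7°):
cos H₀ = −tan(-85.7°) tan(-21.029°) = -5.1130 ≤ −1 ⇒ polar day, H₀ = π.
Bracket: H₀ sin φ sin δ + cos φ cos δ sin H₀ = 3.1416×-0.99719×-0.35884 + 0.07498×0.93340×0.00000 = 1.124164 + 0.000000 = 1.124164.
Q̄ = (S₀/π) × [bracket] = (1361/π) × 1.124164 = 487.01 W/m².
Ratio Q̄_A / Q̄_B = 483.32 / 487.01 = 0.9924.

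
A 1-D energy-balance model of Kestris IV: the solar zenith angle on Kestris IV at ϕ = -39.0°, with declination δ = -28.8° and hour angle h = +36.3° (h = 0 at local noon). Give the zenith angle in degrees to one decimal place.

θ_z = 31.6°

cos θ_z = sin ϕ sin δ + cos ϕ cos δ cos h = 0.303177 + 0.548852 = 0.852029.
θ_z = arccos(0.852029) = 31.6°.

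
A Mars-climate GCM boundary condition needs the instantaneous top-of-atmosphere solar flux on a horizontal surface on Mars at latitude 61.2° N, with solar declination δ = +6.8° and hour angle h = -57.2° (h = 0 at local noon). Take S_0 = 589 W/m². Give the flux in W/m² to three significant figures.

214 W/m²

cos θ_z = sin ϕ sin δ + cos ϕ cos δ cos h = 0.103758 + 0.259134 = 0.362892.
Flux = S_0 · cos θ_z = 589 × 0.362892 = 213.7 W/m².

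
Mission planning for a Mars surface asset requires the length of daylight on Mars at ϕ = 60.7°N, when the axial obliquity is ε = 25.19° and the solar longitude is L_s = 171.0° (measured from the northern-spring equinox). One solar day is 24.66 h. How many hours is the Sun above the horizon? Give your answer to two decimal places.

Solar declination: sin δ = sin ε · sin L_s = sin 25.19° × sin 171.0° = 0.06658, so δ = +3.818°.
cos h₀ = −tan ϕ · tan δ = −tan(+60.7°) × tan(+3.818°) = -0.1189, so h₀ = 1.6900 rad = 96.83°.
Daylight = 2h₀/(2π) × 24.66 h = (1.6900/π) × 24.66 = 13.27 h.

13.27 h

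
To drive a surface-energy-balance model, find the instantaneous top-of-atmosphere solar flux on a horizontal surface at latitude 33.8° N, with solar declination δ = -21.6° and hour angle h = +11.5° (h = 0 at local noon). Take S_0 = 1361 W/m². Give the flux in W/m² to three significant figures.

cos θ_z = sin ϕ sin δ + cos ϕ cos δ cos h = -0.204786 + 0.757119 = 0.552333.
Flux = S_0 · cos θ_z = 1361 × 0.552333 = 751.7 W/m².

752 W/m²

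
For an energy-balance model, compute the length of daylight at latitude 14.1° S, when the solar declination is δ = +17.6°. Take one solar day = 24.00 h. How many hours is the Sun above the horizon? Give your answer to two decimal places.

11.39 h

cos h₀ = −tan ϕ · tan δ = −tan(-14.1°) × tan(+17.600°) = 0.0797, so h₀ = 1.4910 rad = 85.43°.
Daylight = 2h₀/(2π) × 24.00 h = (1.4910/π) × 24.00 = 11.39 h.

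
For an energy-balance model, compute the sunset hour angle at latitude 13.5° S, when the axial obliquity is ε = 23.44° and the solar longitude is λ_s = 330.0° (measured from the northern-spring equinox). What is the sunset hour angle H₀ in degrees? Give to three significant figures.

H₀ = 92.8°

Solar declination: sin δ = sin ε · sin λ_s = sin 23.44° × sin 330.0° = -0.19889, so δ = -11.472°.
cos H₀ = −tan φ · tan δ = −tan(-13.5°) × tan(-11.472°) = -0.0487, so H₀ = 1.6195 rad = 92.79°.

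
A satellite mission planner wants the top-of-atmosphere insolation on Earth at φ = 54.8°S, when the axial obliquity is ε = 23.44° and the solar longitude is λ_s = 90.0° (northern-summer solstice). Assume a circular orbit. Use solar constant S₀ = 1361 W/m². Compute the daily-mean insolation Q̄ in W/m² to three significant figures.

Q̄ ≈ 52.7 W/m²

Solar declination: sin δ = sin ε · sin λ_s = sin 23.44° × sin 90.0° = 0.39779, so δ = +23.440°.
cos H₀ = −tan(-54.8°) tan(+23.440°) = 0.6146, H₀ = 0.9089 rad.
Bracket: H₀ sin φ sin δ + cos φ cos δ sin H₀ = 0.9089×-0.81714×0.39779 + 0.57643×0.91748×0.78882 = -0.295438 + 0.417178 = 0.121740.
Q̄ = (S₀/π) × [bracket] = (1361/π) × 0.121740 = 52.74 W/m².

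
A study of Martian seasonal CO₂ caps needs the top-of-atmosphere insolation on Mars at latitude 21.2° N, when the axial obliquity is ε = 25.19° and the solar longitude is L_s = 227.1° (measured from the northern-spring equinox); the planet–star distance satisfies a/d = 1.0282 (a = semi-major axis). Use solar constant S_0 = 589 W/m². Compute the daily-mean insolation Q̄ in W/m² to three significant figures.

Solar declination: sin δ = sin ε · sin L_s = sin 25.19° × sin 227.1° = -0.31179, so δ = -18.167°.
cos h₀ = −tan(+21.2°) tan(-18.167°) = 0.1273, h₀ = 1.4432 rad.
Bracket: h₀ sin ϕ sin δ + cos ϕ cos δ sin h₀ = 1.4432×0.36162×-0.31179 + 0.93232×0.95015×0.99187 = -0.162720 + 0.878642 = 0.715922.
Inverse-square distance factor (a/d)² = 1.0282² = 1.057195.
Q̄ = (S_0/π) × 1.057195 × [bracket] = (589/π) × 1.057195 × 0.715922 = 141.9 W/m².

Q̄ ≈ 142 W/m²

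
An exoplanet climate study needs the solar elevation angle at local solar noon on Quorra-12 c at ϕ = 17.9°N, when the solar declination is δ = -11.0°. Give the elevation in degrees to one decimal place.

At local noon the hour angle is zero, so the zenith angle equals |ϕ − δ| = |+17.9° − (-11.000°)| = 28.900°.
Elevation = 90° − 28.900° = 61.1°.

61.1°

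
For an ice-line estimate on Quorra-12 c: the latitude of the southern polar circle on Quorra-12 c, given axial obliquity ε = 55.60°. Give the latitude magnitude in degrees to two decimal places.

The polar circle is the lowest latitude that experiences at least one full rotation of continuous darkness at the northern-summer solstice; it lies at |φ| = 90° − ε = 90° − 55.60° = 34.40°.

34.40°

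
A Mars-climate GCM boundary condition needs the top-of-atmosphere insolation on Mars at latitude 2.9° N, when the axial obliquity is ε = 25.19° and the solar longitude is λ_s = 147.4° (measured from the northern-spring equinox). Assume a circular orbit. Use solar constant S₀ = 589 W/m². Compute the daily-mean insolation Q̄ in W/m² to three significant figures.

Solar declination: sin δ = sin ε · sin λ_s = sin 25.19° × sin 147.4° = 0.22931, so δ = +13.257°.
cos H₀ = −tan(+2.9°) tan(+13.257°) = -0.0119, H₀ = 1.5827 rad.
Bracket: H₀ sin φ sin δ + cos φ cos δ sin H₀ = 1.5827×0.05059×0.22931 + 0.99872×0.97335×0.99993 = 0.018361 + 0.972036 = 0.990397.
Q̄ = (S₀/π) × [bracket] = (589/π) × 0.990397 = 185.7 W/m².

Q̄ ≈ 186 W/m²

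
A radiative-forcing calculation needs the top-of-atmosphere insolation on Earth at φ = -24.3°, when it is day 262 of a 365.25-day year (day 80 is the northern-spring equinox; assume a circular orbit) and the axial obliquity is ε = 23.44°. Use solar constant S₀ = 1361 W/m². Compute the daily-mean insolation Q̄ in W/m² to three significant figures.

Solar longitude: λ_s = 360° × (262 − 80)/365.25 = 179.384°.
sin δ = sin 23.44° × sin 179.384° = 0.00428, so δ = +0.245°.
cos H₀ = −tan(-24.3°) tan(+0.245°) = 0.0019, H₀ = 1.5689 rad.
Bracket: H₀ sin φ sin δ + cos φ cos δ sin H₀ = 1.5689×-0.41151×0.00428 + 0.91140×0.99999×1.00000 = -0.002763 + 0.911391 = 0.908628.
Q̄ = (S₀/π) × [bracket] = (1361/π) × 0.908628 = 393.6 W/m².

Q̄ ≈ 394 W/m²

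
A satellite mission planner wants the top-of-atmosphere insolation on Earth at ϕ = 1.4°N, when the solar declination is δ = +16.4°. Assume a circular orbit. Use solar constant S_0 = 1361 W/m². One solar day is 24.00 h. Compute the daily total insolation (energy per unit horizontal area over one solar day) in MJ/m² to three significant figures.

cos h₀ = −tan(+1.4°) tan(+16.400°) = -0.0072, h₀ = 1.5780 rad.
Bracket: h₀ sin ϕ sin δ + cos ϕ cos δ sin h₀ = 1.5780×0.02443×0.28234 + 0.99970×0.95931×0.99997 = 0.010884 + 0.958993 = 0.969877.
Q̄ = (S_0/π) × [bracket] = (1361/π) × 0.969877 = 420.17 W/m².
Daily total = Q̄ × 24.00 h × 3600 s/h = 420.17 × 24.00 × 3600 / 10⁶ = 36.30 MJ/m².

36.3 MJ/m²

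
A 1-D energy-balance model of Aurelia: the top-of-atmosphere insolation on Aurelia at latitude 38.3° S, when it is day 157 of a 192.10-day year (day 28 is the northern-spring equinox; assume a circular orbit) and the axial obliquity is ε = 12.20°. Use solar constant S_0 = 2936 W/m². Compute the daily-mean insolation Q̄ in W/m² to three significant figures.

Solar longitude: L_s = 360° × (157 − 28)/192.10 = 241.749°.
sin δ = sin 12.20° × sin 241.749° = -0.18615, so δ = -10.728°.
cos h₀ = −tan(-38.3°) tan(-10.728°) = -0.1496, h₀ = 1.7210 rad.
Bracket: h₀ sin ϕ sin δ + cos ϕ cos δ sin h₀ = 1.7210×-0.61978×-0.18615 + 0.78478×0.98252×0.98874 = 0.198555 + 0.762380 = 0.960935.
Q̄ = (S_0/π) × [bracket] = (2936/π) × 0.960935 = 898.0 W/m².

Q̄ ≈ 898 W/m²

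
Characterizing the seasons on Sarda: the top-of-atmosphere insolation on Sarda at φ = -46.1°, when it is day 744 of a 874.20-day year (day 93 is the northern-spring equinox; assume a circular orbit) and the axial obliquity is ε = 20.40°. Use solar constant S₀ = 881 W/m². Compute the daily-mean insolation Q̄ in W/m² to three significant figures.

Solar longitude: λ_s = 360° × (744 − 93)/874.20 = 268.085°.
sin δ = sin 20.40° × sin 268.085° = -0.34838, so δ = -20.388°.
cos H₀ = −tan(-46.1°) tan(-20.388°) = -0.3862, H₀ = 1.9673 rad.
Bracket: H₀ sin φ sin δ + cos φ cos δ sin H₀ = 1.9673×-0.72055×-0.34838 + 0.69340×0.93735×0.92241 = 0.493842 + 0.599528 = 1.093370.
Q̄ = (S₀/π) × [bracket] = (881/π) × 1.093370 = 306.6 W/m².

Q̄ ≈ 307 W/m²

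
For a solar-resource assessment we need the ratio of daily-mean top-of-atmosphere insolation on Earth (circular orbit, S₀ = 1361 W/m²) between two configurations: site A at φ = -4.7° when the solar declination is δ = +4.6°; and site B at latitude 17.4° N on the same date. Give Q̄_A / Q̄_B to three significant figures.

— Configuration A (φ=-4.7°):
cos H₀ = −tan(-4.7°) tan(+4.600°) = 0.0066, H₀ = 1.5642 rad.
Bracket: H₀ sin φ sin δ + cos φ cos δ sin H₀ = 1.5642×-0.08194×0.08020 + 0.99664×0.99678×0.99998 = -0.010279 + 0.993411 = 0.983132.
Q̄ = (S₀/π) × [bracket] = (1361/π) × 0.983132 = 425.91 W/m².
— Configuration B (φ=+17.4°):
cos H₀ = −tan(+17.4°) tan(+4.600°) = -0.0252, H₀ = 1.5960 rad.
Bracket: H₀ sin φ sin δ + cos φ cos δ sin H₀ = 1.5960×0.29904×0.08020 + 0.95424×0.99678×0.99968 = 0.038277 + 0.950863 = 0.989140.
Q̄ = (S₀/π) × [bracket] = (1361/π) × 0.989140 = 428.51 W/m².
Ratio Q̄_A / Q̄_B = 425.91 / 428.51 = 0.9939.

Q̄_A / Q̄_B ≈ 0.994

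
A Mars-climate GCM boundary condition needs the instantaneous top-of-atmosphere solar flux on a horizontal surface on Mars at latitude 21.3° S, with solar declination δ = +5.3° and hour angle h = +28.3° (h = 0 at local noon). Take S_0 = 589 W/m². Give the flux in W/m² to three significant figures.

461 W/m²

cos θ_z = sin ϕ sin δ + cos ϕ cos δ cos h = -0.033554 + 0.816826 = 0.783272.
Flux = S_0 · cos θ_z = 589 × 0.783272 = 461.3 W/m².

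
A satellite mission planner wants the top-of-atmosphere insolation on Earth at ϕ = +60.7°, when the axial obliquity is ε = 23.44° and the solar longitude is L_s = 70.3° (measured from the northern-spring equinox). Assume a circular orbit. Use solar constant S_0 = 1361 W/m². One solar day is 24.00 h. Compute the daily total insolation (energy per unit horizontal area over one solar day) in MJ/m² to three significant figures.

40.8 MJ/m²

Solar declination: sin δ = sin ε · sin L_s = sin 23.44° × sin 70.3° = 0.37451, so δ = +21.994°.
cos h₀ = −tan(+60.7°) tan(+21.994°) = -0.7197, h₀ = 2.3742 rad.
Bracket: h₀ sin ϕ sin δ + cos ϕ cos δ sin h₀ = 2.3742×0.87207×0.37451 + 0.48938×0.92722×0.69424 = 0.775411 + 0.315020 = 1.090431.
Q̄ = (S_0/π) × [bracket] = (1361/π) × 1.090431 = 472.40 W/m².
Daily total = Q̄ × 24.00 h × 3600 s/h = 472.40 × 24.00 × 3600 / 10⁶ = 40.82 MJ/m².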